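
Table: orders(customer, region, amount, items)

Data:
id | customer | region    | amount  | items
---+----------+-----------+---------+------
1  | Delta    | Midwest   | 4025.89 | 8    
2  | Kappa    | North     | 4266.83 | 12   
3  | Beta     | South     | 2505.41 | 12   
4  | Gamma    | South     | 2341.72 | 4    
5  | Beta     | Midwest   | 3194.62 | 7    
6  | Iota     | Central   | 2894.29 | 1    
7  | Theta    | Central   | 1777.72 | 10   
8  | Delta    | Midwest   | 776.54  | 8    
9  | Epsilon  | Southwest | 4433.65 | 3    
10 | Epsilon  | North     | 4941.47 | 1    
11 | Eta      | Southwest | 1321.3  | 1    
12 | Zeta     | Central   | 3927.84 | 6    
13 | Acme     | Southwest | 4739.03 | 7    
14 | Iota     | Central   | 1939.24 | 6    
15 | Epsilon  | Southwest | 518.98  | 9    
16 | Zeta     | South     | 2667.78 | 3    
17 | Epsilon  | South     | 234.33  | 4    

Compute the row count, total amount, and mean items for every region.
SELECT region,
       COUNT(*) as cnt,
       SUM(amount) as total_amount,
       AVG(items) as avg_items
FROM orders
GROUP BY region

Result:
  Central: 4 records, 10539.09 total amount, 5.75 avg items
  Midwest: 3 records, 7997.05 total amount, 7.67 avg items
  North: 2 records, 9208.30 total amount, 6.50 avg items
  South: 4 records, 7749.24 total amount, 5.75 avg items
  Southwest: 4 records, 11012.96 total amount, 5.00 avg items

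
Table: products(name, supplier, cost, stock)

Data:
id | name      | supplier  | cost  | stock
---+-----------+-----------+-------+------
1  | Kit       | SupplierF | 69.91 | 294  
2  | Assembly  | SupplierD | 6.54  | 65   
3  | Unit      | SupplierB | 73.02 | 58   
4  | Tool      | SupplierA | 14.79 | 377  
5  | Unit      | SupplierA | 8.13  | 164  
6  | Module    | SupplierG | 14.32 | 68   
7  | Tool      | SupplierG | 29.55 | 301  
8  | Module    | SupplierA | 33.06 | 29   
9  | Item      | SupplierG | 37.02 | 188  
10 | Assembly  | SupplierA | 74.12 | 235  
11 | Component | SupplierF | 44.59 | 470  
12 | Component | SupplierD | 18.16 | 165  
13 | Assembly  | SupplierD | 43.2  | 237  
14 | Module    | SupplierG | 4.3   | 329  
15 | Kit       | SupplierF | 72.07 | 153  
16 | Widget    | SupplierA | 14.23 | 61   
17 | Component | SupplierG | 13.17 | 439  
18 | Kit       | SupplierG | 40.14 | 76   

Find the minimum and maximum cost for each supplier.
SELECT supplier, MIN(cost), MAX(cost)
FROM products
GROUP BY supplier

Result:
  SupplierA: min=8.13, max=74.12
  SupplierB: min=73.02, max=73.02
  SupplierD: min=6.54, max=43.20
  SupplierF: min=44.59, max=72.07
  SupplierG: min=4.30, max=40.14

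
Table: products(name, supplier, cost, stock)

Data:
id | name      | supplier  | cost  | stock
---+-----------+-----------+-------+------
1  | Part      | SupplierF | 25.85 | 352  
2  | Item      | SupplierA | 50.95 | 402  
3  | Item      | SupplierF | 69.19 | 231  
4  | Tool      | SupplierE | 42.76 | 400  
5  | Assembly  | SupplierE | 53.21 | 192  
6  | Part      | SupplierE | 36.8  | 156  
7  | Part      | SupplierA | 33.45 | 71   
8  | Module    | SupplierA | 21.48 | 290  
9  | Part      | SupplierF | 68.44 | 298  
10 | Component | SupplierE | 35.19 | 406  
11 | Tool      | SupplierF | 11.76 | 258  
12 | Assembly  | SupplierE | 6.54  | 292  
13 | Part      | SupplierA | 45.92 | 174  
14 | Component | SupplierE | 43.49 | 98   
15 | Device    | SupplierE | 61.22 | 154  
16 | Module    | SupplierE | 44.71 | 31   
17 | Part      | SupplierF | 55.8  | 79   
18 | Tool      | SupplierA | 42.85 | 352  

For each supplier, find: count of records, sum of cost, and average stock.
SELECT supplier,
       COUNT(*) as cnt,
       SUM(cost) as total_cost,
       AVG(stock) as avg_stock
FROM products
GROUP BY supplier

Result:
  SupplierA: 5 records, 194.65 total cost, 257.80 avg stock
  SupplierE: 8 records, 323.92 total cost, 216.13 avg stock
  SupplierF: 5 records, 231.04 total cost, 243.60 avg stock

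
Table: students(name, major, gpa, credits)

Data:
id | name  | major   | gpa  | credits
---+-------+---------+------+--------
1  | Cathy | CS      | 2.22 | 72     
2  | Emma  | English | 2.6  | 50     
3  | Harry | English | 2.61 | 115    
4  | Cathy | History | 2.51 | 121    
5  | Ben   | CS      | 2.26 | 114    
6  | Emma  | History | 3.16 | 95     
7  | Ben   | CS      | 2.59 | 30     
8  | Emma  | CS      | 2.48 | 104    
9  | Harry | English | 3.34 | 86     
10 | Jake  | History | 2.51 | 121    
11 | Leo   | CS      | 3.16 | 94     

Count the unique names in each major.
SELECT major, COUNT(DISTINCT name)
FROM students
GROUP BY major

Result:
  CS: 4 distinct
  English: 2 distinct
  History: 3 distinct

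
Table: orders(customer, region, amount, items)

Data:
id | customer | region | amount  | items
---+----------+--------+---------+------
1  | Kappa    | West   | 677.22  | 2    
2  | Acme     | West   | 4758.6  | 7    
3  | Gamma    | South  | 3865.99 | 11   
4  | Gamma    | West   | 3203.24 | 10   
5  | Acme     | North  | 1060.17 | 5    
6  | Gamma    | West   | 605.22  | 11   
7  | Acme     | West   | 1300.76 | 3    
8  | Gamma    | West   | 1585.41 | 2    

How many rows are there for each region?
SELECT region, COUNT(*) as count
FROM orders
GROUP BY region

Result:
  North: 1
  South: 1
  West: 6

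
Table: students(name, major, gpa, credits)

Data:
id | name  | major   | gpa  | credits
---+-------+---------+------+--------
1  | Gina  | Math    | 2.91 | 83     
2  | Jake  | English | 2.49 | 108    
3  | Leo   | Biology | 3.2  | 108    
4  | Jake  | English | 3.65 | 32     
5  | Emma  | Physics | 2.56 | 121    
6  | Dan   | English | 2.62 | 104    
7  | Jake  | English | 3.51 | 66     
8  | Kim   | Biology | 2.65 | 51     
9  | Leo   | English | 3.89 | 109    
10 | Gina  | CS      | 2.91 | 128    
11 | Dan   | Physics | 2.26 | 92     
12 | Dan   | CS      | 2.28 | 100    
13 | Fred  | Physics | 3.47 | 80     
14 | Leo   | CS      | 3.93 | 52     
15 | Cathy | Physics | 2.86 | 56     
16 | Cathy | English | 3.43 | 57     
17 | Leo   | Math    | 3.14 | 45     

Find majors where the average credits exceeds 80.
SELECT major, AVG(credits)
FROM students
GROUP BY major
HAVING AVG(credits) > 80

Result:
  CS: avg=93.33
  Physics: avg=87.25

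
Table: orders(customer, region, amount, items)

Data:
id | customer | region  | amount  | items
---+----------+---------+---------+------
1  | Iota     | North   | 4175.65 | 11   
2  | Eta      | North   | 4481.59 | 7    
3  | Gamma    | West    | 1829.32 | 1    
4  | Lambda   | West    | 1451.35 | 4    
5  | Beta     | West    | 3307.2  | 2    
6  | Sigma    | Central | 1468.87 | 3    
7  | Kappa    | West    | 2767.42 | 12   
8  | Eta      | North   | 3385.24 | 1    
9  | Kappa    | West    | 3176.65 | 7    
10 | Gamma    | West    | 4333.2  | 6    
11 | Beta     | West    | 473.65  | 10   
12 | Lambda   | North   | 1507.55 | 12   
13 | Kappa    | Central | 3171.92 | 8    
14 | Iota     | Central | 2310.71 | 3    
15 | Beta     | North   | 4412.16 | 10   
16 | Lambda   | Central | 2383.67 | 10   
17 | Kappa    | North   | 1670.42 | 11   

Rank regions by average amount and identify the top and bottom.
SELECT region, AVG(amount)
FROM orders
GROUP BY region
ORDER BY AVG(amount)

All groups:
  Central: 2333.79
  West: 2476.97
  North: 3272.10

Highest: North (3272.10)
Lowest: Central (2333.79)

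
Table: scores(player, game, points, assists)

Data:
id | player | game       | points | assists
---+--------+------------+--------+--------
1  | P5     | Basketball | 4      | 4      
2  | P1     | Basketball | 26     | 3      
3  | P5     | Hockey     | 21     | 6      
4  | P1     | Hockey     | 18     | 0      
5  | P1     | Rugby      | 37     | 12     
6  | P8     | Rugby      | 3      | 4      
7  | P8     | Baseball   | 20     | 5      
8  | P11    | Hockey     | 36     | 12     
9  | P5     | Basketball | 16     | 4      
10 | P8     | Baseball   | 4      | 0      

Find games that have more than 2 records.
SELECT game, COUNT(*) as cnt
FROM scores
GROUP BY game
HAVING COUNT(*) > 2

Result:
  Basketball: 3
  Hockey: 3

Note: HAVING filters groups after aggregation, WHERE filters rows before.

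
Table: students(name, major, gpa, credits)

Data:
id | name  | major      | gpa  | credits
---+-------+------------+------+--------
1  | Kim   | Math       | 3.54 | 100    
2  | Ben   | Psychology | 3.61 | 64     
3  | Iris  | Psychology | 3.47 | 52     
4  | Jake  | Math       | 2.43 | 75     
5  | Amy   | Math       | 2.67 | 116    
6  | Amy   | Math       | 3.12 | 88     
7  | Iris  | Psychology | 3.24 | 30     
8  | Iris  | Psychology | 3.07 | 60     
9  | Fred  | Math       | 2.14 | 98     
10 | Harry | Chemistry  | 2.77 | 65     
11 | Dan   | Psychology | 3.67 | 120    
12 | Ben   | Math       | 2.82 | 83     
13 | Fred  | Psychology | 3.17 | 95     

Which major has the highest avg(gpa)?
SELECT major, AVG(gpa) as val
FROM students
GROUP BY major
ORDER BY val DESC
LIMIT 1

Result: Psychology with avg(gpa) = 3.37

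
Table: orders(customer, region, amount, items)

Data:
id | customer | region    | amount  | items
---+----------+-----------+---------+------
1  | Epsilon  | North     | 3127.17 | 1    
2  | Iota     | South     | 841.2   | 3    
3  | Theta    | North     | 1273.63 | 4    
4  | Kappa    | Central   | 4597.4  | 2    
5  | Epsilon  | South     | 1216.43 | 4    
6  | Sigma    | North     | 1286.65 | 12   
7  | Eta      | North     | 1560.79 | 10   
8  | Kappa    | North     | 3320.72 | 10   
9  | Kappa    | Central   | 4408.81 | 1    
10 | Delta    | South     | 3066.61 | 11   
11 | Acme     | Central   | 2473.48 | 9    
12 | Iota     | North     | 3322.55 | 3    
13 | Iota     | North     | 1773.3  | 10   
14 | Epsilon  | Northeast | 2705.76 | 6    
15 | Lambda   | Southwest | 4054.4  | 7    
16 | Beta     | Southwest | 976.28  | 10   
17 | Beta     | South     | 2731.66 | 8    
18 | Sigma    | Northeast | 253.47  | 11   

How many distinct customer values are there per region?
SELECT region, COUNT(DISTINCT customer)
FROM orders
GROUP BY region

Result:
  Central: 2 distinct
  North: 6 distinct
  Northeast: 2 distinct
  South: 4 distinct
  Southwest: 2 distinct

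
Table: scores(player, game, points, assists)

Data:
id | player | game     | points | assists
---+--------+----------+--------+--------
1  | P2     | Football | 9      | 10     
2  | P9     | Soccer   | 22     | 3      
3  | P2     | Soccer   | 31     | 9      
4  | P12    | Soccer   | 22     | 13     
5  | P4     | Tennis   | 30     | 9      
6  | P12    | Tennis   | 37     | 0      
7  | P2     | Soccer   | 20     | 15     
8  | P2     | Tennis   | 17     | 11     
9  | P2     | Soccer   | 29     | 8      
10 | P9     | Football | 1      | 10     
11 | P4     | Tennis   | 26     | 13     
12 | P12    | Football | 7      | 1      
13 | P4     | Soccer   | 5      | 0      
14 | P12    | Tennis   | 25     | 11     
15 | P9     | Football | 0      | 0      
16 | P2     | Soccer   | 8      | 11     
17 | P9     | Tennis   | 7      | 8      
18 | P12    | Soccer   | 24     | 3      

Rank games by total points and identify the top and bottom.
SELECT game, SUM(points)
FROM scores
GROUP BY game
ORDER BY SUM(points)

All groups:
  Football: 17
  Tennis: 142
  Soccer: 161

Highest: Soccer (161)
Lowest: Football (17)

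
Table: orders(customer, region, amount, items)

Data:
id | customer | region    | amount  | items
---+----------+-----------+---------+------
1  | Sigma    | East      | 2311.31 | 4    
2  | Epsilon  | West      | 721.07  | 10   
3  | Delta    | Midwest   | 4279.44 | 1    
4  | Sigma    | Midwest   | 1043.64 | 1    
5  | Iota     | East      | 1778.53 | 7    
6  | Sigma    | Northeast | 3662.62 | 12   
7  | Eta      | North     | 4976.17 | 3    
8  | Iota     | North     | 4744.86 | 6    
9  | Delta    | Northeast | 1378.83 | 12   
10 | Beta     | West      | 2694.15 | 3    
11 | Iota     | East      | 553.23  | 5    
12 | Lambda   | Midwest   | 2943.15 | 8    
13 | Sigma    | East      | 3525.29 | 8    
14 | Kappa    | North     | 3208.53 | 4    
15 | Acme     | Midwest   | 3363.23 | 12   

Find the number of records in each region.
SELECT region, COUNT(*) as count
FROM orders
GROUP BY region

Result:
  East: 4
  Midwest: 4
  North: 3
  Northeast: 2
  West: 2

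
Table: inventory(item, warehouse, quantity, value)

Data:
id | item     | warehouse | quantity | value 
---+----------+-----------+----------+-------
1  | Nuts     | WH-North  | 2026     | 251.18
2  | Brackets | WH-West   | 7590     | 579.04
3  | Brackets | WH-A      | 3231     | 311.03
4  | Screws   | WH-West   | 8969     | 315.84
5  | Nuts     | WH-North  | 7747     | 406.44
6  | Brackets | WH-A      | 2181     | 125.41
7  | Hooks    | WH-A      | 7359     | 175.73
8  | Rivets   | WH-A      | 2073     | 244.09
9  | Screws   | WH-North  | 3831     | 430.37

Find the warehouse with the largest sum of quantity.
SELECT warehouse, SUM(quantity) as val
FROM inventory
GROUP BY warehouse
ORDER BY val DESC
LIMIT 1

Result: WH-West with sum(quantity) = 16559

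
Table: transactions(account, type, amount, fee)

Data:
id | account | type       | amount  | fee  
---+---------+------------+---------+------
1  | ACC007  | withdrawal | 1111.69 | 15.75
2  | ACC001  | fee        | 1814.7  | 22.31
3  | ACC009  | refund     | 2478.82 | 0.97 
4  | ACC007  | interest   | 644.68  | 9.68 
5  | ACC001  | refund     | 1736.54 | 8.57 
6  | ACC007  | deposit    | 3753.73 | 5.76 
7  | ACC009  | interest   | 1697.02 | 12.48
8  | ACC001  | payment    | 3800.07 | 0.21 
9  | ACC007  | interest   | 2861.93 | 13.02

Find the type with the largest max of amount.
SELECT type, MAX(amount) as val
FROM transactions
GROUP BY type
ORDER BY val DESC
LIMIT 1

Result: payment with max(amount) = 3800.07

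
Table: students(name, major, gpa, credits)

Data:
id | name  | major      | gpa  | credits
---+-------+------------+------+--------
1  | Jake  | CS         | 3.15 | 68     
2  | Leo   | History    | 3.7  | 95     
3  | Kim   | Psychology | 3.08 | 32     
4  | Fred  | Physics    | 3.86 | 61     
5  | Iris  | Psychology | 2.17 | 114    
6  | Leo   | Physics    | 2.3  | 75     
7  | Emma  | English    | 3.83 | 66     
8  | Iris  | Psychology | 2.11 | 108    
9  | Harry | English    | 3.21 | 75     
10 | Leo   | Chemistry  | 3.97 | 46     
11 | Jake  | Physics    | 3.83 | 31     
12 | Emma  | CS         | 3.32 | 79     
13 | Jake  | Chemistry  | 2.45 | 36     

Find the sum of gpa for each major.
SELECT major, SUM(gpa) as result
FROM students
GROUP BY major

Result:
  CS: 6.47
  Chemistry: 6.42
  English: 7.04
  History: 3.70
  Physics: 9.99
  Psychology: 7.36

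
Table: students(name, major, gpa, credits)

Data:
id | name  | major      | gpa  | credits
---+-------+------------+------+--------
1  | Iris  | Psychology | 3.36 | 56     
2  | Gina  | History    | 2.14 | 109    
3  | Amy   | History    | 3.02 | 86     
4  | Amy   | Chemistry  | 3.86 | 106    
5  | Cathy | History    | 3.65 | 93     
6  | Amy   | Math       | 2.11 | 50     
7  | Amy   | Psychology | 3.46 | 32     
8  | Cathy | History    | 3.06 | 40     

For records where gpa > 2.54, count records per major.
SELECT major, COUNT(*)
FROM students
WHERE gpa > 2.54
GROUP BY major

Note: WHERE filters rows before grouping.

Result:
  Chemistry: 1
  History: 3
  Psychology: 2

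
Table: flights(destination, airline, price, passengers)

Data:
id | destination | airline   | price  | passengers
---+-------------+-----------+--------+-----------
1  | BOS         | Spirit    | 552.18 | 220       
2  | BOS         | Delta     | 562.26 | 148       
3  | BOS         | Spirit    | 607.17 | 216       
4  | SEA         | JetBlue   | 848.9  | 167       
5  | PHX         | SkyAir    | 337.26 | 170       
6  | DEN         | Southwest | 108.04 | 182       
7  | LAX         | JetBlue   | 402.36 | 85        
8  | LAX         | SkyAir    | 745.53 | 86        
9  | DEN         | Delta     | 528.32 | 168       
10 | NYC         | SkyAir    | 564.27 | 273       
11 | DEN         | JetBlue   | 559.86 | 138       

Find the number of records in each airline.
SELECT airline, COUNT(*) as count
FROM flights
GROUP BY airline

Result:
  Delta: 2
  JetBlue: 3
  SkyAir: 3
  Southwest: 1
  Spirit: 2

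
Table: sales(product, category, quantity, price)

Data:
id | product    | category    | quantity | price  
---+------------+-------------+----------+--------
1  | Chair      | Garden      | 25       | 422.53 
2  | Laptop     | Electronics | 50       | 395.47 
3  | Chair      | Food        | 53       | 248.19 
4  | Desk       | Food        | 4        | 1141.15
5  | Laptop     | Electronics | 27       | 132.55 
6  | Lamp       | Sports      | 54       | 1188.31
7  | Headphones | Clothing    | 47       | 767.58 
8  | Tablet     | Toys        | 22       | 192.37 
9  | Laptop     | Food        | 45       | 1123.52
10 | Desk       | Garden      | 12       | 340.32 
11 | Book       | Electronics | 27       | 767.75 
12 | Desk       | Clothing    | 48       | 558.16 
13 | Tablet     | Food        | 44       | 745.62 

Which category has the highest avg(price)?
SELECT category, AVG(price) as val
FROM sales
GROUP BY category
ORDER BY val DESC
LIMIT 1

Result: Sports with avg(price) = 1188.31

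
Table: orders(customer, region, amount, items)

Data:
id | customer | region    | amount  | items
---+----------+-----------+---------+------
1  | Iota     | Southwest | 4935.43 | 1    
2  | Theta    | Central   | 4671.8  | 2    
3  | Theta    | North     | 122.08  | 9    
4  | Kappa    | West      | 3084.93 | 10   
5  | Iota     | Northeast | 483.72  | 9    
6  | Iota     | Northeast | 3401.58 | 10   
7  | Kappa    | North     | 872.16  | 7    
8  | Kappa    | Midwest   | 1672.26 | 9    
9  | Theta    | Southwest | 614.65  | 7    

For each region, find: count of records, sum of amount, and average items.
SELECT region,
       COUNT(*) as cnt,
       SUM(amount) as total_amount,
       AVG(items) as avg_items
FROM orders
GROUP BY region

Result:
  Central: 1 records, 4671.80 total amount, 2.00 avg items
  Midwest: 1 records, 1672.26 total amount, 9.00 avg items
  North: 2 records, 994.24 total amount, 8.00 avg items
  Northeast: 2 records, 3885.30 total amount, 9.50 avg items
  Southwest: 2 records, 5550.08 total amount, 4.00 avg items
  West: 1 records, 3084.93 total amount, 10.00 avg items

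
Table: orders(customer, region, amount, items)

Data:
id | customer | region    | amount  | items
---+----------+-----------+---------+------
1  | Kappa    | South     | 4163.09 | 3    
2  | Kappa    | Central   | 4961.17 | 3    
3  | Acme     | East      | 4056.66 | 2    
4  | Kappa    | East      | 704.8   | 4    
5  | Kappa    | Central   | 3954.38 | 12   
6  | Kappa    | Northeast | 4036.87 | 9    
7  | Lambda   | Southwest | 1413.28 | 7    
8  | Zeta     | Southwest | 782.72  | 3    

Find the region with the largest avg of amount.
SELECT region, AVG(amount) as val
FROM orders
GROUP BY region
ORDER BY val DESC
LIMIT 1

Result: Central with avg(amount) = 4457.78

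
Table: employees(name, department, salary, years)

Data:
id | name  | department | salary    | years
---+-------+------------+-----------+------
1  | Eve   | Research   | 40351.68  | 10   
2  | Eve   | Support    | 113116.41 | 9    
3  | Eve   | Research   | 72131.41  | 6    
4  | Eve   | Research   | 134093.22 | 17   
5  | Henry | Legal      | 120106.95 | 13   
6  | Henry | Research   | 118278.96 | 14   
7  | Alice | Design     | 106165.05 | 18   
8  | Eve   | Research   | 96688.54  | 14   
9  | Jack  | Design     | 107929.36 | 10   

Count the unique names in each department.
SELECT department, COUNT(DISTINCT name)
FROM employees
GROUP BY department

Result:
  Design: 2 distinct
  Legal: 1 distinct
  Research: 2 distinct
  Support: 1 distinct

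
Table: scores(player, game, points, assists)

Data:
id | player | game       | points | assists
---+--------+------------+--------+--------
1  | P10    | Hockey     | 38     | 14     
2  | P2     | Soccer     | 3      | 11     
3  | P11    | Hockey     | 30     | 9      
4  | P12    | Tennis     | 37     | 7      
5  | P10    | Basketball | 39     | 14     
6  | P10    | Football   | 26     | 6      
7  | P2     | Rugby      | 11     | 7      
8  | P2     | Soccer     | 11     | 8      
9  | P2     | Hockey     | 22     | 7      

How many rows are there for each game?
SELECT game, COUNT(*) as count
FROM scores
GROUP BY game

Result:
  Basketball: 1
  Football: 1
  Hockey: 3
  Rugby: 1
  Soccer: 2
  Tennis: 1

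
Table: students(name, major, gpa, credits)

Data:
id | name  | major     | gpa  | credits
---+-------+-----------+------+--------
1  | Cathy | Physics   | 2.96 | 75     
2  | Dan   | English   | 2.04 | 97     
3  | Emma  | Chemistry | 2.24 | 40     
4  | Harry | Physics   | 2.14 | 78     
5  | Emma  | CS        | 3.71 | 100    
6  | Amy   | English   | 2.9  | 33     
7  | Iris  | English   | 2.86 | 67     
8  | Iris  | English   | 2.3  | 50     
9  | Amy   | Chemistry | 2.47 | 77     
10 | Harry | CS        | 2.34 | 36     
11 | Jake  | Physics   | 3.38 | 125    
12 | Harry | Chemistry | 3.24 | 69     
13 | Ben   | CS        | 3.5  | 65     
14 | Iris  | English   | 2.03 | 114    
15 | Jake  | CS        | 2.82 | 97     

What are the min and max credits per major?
SELECT major, MIN(credits), MAX(credits)
FROM students
GROUP BY major

Result:
  CS: min=36, max=100
  Chemistry: min=40, max=77
  English: min=33, max=114
  Physics: min=75, max=125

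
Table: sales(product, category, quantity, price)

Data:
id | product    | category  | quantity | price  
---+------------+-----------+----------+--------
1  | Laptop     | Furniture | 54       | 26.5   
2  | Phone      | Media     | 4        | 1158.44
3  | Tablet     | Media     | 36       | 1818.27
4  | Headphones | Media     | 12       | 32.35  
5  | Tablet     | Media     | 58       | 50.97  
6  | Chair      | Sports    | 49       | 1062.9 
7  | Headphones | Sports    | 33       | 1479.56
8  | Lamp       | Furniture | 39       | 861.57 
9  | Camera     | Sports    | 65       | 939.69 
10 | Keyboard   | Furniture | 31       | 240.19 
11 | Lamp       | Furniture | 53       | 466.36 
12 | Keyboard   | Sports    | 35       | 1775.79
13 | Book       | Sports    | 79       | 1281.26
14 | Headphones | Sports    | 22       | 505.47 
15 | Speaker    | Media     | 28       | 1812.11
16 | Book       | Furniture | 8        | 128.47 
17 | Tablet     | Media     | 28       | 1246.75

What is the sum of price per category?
SELECT category, SUM(price) as result
FROM sales
GROUP BY category

Result:
  Furniture: 1723.09
  Media: 6118.89
  Sports: 7044.67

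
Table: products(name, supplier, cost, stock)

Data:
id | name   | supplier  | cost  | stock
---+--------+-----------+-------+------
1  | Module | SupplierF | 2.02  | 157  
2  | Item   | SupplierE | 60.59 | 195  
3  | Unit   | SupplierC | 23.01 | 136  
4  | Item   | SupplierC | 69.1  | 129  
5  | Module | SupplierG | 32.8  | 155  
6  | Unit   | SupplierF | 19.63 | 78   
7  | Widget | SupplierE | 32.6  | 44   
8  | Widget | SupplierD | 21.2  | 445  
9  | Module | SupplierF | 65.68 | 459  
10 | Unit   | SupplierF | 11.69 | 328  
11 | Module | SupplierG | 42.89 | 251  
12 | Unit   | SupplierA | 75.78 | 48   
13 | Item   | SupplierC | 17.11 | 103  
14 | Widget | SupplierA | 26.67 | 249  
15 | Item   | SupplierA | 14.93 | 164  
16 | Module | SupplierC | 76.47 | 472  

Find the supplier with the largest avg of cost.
SELECT supplier, AVG(cost) as val
FROM products
GROUP BY supplier
ORDER BY val DESC
LIMIT 1

Result: SupplierE with avg(cost) = 46.60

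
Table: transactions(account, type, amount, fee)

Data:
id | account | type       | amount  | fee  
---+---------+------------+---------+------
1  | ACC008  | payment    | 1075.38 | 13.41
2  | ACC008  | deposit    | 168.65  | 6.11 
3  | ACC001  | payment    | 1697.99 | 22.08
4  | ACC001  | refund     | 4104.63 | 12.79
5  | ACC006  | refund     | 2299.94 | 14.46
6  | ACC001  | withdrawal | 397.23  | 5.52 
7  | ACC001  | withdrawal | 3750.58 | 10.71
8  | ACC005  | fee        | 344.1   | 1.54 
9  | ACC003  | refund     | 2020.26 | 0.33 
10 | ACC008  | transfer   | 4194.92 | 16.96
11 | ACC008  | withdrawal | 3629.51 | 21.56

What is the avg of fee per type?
SELECT type, AVG(fee) as result
FROM transactions
GROUP BY type

Result:
  deposit: 6.11
  fee: 1.54
  payment: 17.75
  refund: 9.19
  transfer: 16.96
  withdrawal: 12.60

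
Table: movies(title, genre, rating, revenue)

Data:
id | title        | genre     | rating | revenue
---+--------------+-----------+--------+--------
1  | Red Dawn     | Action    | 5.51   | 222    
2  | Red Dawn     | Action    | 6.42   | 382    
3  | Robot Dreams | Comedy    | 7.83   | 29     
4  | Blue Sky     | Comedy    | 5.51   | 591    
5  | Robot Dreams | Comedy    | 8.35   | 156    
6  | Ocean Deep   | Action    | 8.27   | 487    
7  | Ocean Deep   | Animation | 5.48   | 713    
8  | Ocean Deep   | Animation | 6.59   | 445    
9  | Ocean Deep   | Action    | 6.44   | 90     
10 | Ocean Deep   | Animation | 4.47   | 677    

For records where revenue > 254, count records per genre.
SELECT genre, COUNT(*)
FROM movies
WHERE revenue > 254
GROUP BY genre

Note: WHERE filters rows before grouping.

Result:
  Action: 2
  Animation: 3
  Comedy: 1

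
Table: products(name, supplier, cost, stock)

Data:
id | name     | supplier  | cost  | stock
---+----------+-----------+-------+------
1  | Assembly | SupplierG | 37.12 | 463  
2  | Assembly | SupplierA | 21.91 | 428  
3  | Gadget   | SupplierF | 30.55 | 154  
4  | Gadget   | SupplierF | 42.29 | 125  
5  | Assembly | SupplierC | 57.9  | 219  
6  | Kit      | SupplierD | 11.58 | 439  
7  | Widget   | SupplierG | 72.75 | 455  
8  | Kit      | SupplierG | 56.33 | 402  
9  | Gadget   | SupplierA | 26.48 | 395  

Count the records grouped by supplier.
SELECT supplier, COUNT(*) as count
FROM products
GROUP BY supplier

Result:
  SupplierA: 2
  SupplierC: 1
  SupplierD: 1
  SupplierF: 2
  SupplierG: 3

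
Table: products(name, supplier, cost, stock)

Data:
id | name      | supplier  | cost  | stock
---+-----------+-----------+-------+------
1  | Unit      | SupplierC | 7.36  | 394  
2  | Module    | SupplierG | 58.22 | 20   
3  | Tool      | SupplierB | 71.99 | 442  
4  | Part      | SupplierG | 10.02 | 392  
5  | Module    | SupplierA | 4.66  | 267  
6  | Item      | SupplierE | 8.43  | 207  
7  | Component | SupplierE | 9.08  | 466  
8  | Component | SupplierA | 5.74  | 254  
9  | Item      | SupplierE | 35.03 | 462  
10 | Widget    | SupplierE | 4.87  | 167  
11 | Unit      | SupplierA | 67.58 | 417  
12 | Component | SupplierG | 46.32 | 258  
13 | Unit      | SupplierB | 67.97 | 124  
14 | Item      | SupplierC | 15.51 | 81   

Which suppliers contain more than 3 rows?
SELECT supplier, COUNT(*) as cnt
FROM products
GROUP BY supplier
HAVING COUNT(*) > 3

Result:
  SupplierE: 4

Note: HAVING filters groups after aggregation, WHERE filters rows before.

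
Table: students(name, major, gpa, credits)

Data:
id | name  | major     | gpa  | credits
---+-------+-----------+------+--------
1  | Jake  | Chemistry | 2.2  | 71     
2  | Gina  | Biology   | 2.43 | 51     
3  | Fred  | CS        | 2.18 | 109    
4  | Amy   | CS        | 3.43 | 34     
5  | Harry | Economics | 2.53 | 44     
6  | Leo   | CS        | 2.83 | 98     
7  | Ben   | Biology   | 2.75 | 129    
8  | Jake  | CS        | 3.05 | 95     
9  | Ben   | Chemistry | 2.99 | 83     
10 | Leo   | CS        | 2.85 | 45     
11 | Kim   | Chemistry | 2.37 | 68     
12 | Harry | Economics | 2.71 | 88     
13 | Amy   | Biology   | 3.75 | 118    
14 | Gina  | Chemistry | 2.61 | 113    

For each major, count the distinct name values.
SELECT major, COUNT(DISTINCT name)
FROM students
GROUP BY major

Result:
  Biology: 3 distinct
  CS: 4 distinct
  Chemistry: 4 distinct
  Economics: 1 distinct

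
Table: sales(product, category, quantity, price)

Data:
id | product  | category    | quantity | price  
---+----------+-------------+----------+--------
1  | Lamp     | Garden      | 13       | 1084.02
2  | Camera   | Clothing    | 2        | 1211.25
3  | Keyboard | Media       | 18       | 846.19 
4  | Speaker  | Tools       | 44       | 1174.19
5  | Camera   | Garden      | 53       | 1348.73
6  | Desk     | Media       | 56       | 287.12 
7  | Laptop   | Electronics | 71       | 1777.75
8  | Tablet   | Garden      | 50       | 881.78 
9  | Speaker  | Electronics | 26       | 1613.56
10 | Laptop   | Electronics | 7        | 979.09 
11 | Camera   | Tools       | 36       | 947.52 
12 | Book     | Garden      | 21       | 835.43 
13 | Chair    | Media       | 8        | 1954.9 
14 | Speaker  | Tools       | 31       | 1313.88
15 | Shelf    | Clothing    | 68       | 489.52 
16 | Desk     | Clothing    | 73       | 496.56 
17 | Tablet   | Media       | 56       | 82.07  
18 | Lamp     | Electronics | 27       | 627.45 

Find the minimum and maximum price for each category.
SELECT category, MIN(price), MAX(price)
FROM sales
GROUP BY category

Result:
  Clothing: min=489.52, max=1211.25
  Electronics: min=627.45, max=1777.75
  Garden: min=835.43, max=1348.73
  Media: min=82.07, max=1954.90
  Tools: min=947.52, max=1313.88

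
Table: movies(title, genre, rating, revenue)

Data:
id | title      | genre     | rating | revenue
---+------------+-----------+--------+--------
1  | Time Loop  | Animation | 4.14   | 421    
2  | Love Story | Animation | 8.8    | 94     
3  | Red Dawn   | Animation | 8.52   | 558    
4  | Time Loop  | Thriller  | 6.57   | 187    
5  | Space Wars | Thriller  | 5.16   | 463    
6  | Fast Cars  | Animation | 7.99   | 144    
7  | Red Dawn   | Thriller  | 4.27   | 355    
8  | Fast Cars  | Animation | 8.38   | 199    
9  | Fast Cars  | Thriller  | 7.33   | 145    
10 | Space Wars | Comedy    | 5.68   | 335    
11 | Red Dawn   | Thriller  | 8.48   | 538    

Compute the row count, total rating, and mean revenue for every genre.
SELECT genre,
       COUNT(*) as cnt,
       SUM(rating) as total_rating,
       AVG(revenue) as avg_revenue
FROM movies
GROUP BY genre

Result:
  Animation: 5 records, 37.83 total rating, 283.20 avg revenue
  Comedy: 1 records, 5.68 total rating, 335.00 avg revenue
  Thriller: 5 records, 31.81 total rating, 337.60 avg revenue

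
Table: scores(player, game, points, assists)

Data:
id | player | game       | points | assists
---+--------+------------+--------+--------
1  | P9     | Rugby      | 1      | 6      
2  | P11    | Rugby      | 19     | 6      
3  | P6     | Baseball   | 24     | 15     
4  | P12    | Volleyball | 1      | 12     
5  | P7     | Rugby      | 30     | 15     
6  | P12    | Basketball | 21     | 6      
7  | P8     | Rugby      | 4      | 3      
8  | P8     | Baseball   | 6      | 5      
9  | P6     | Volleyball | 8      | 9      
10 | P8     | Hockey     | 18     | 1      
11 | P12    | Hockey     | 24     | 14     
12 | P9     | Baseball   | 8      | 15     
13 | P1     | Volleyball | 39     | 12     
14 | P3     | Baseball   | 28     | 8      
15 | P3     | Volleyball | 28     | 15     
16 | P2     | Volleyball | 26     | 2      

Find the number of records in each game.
SELECT game, COUNT(*) as count
FROM scores
GROUP BY game

Result:
  Baseball: 4
  Basketball: 1
  Hockey: 2
  Rugby: 4
  Volleyball: 5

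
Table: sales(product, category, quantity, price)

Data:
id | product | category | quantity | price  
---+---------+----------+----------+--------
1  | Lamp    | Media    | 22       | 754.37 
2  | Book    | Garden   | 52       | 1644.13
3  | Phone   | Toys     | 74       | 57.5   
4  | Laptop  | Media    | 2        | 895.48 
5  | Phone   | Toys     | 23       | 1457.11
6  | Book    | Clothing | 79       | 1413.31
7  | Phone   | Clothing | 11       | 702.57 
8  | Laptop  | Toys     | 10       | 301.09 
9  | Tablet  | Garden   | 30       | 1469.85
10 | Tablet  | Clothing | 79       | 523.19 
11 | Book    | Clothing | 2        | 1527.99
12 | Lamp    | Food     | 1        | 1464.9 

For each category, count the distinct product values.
SELECT category, COUNT(DISTINCT product)
FROM sales
GROUP BY category

Result:
  Clothing: 3 distinct
  Food: 1 distinct
  Garden: 2 distinct
  Media: 2 distinct
  Toys: 2 distinct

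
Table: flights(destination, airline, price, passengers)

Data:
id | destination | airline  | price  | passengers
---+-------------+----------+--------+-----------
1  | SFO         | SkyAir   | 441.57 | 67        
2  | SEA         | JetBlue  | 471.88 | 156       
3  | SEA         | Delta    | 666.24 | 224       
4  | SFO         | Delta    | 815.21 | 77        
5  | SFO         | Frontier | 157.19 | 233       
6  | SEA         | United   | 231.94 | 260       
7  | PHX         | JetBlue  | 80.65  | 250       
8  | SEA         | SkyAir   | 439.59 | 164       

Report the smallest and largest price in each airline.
SELECT airline, MIN(price), MAX(price)
FROM flights
GROUP BY airline

Result:
  Delta: min=666.24, max=815.21
  Frontier: min=157.19, max=157.19
  JetBlue: min=80.65, max=471.88
  SkyAir: min=439.59, max=441.57
  United: min=231.94, max=231.94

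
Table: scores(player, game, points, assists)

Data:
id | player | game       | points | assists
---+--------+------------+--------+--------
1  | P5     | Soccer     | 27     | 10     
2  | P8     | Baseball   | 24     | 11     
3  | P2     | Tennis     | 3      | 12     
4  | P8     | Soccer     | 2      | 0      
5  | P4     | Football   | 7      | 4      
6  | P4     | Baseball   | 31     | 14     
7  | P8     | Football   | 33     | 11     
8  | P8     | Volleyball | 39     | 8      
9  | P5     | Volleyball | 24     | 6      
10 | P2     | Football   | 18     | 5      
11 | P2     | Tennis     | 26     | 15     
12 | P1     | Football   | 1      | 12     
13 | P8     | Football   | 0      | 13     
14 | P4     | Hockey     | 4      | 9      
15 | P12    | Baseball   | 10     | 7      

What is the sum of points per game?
SELECT game, SUM(points) as result
FROM scores
GROUP BY game

Result:
  Baseball: 65
  Football: 59
  Hockey: 4
  Soccer: 29
  Tennis: 29
  Volleyball: 63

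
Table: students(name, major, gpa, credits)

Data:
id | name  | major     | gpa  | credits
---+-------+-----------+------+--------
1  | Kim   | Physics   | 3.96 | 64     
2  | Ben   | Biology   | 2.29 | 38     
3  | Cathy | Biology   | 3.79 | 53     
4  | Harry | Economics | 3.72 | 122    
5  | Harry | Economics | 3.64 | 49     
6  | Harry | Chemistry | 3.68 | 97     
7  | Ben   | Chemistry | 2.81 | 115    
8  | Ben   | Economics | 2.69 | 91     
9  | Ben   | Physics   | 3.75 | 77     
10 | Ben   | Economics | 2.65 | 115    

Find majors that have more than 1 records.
SELECT major, COUNT(*) as cnt
FROM students
GROUP BY major
HAVING COUNT(*) > 1

Result:
  Biology: 2
  Chemistry: 2
  Economics: 4
  Physics: 2

Note: HAVING filters groups after aggregation, WHERE filters rows before.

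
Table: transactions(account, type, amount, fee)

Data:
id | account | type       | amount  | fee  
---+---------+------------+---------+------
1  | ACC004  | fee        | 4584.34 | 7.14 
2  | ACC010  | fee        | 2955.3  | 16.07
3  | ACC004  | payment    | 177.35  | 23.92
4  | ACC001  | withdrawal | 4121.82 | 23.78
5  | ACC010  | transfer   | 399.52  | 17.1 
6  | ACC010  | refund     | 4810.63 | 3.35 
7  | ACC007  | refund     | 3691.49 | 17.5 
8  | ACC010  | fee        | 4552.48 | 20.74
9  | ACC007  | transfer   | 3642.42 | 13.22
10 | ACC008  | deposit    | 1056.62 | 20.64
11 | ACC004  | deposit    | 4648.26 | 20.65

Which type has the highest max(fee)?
SELECT type, MAX(fee) as val
FROM transactions
GROUP BY type
ORDER BY val DESC
LIMIT 1

Result: payment with max(fee) = 23.92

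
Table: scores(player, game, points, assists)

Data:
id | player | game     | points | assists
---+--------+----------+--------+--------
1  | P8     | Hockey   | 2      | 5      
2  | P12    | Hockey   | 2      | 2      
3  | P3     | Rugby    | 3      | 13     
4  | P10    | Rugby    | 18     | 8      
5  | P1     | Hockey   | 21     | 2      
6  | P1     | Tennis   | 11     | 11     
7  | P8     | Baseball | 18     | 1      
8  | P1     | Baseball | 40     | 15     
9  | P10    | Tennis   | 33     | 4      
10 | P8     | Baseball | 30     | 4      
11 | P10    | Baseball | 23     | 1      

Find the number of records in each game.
SELECT game, COUNT(*) as count
FROM scores
GROUP BY game

Result:
  Baseball: 4
  Hockey: 3
  Rugby: 2
  Tennis: 2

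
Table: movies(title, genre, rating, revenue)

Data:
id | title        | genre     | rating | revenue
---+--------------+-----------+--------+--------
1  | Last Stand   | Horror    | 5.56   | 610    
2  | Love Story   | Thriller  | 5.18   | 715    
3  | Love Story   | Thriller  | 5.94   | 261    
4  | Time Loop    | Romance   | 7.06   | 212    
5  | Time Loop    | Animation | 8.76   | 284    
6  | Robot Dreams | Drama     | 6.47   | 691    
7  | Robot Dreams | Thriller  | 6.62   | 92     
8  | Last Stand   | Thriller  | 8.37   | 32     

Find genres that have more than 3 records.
SELECT genre, COUNT(*) as cnt
FROM movies
GROUP BY genre
HAVING COUNT(*) > 3

Result:
  Thriller: 4

Note: HAVING filters groups after aggregation, WHERE filters rows before.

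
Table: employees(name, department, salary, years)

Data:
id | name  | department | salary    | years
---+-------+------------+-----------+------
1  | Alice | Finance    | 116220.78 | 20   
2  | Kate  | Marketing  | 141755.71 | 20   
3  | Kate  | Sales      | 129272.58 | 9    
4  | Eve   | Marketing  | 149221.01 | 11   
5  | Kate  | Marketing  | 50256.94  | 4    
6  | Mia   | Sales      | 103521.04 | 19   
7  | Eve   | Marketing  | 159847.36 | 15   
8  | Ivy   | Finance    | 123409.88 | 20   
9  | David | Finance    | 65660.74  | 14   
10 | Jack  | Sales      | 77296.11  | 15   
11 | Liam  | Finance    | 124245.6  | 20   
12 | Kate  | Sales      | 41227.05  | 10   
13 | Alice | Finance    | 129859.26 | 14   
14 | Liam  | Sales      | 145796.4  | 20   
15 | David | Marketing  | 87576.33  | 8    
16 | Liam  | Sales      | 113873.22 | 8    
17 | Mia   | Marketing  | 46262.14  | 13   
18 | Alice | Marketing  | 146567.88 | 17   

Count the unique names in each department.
SELECT department, COUNT(DISTINCT name)
FROM employees
GROUP BY department

Result:
  Finance: 4 distinct
  Marketing: 5 distinct
  Sales: 4 distinct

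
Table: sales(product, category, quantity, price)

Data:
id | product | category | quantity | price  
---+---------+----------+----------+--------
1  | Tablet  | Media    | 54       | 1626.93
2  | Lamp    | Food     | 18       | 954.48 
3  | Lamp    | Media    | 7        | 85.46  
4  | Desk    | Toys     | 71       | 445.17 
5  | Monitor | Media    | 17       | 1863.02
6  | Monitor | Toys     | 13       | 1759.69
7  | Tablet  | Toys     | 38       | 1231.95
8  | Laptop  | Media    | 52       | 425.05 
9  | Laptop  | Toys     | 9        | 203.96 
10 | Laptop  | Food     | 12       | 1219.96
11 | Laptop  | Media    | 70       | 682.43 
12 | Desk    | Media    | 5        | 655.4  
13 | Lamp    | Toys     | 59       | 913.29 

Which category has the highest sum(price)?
SELECT category, SUM(price) as val
FROM sales
GROUP BY category
ORDER BY val DESC
LIMIT 1

Result: Media with sum(price) = 5338.29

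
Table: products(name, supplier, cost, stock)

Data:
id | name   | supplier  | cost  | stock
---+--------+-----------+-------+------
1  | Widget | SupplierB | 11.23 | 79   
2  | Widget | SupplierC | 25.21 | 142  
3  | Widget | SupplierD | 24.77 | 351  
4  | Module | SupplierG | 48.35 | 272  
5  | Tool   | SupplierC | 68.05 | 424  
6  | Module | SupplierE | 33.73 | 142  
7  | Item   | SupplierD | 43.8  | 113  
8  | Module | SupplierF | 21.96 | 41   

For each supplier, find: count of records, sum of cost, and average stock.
SELECT supplier,
       COUNT(*) as cnt,
       SUM(cost) as total_cost,
       AVG(stock) as avg_stock
FROM products
GROUP BY supplier

Result:
  SupplierB: 1 records, 11.23 total cost, 79.00 avg stock
  SupplierC: 2 records, 93.26 total cost, 283.00 avg stock
  SupplierD: 2 records, 68.57 total cost, 232.00 avg stock
  SupplierE: 1 records, 33.73 total cost, 142.00 avg stock
  SupplierF: 1 records, 21.96 total cost, 41.00 avg stock
  SupplierG: 1 records, 48.35 total cost, 272.00 avg stock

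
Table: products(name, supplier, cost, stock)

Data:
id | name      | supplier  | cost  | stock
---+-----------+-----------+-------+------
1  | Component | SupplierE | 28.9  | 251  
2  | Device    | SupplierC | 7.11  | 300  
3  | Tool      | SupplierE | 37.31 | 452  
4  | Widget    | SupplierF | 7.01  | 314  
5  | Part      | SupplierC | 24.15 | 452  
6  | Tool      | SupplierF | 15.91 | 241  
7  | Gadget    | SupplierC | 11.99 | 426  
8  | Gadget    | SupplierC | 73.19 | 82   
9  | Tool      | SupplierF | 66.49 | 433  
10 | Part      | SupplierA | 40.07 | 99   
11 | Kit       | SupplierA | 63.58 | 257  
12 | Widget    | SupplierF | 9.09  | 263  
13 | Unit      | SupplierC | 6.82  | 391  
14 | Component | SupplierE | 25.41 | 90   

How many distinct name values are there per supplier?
SELECT supplier, COUNT(DISTINCT name)
FROM products
GROUP BY supplier

Result:
  SupplierA: 2 distinct
  SupplierC: 4 distinct
  SupplierE: 2 distinct
  SupplierF: 2 distinct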